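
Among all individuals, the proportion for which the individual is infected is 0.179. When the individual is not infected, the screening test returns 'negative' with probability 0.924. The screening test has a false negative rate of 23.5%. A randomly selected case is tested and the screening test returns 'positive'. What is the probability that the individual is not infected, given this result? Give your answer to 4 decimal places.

P(¬H | E) ≈ 0.3130

Let H be the event that the individual is infected. P(H) = 0.179, so P(¬H) = 0.821. With E the 'positive' result, P(E|H) = 0.765 and P(E|¬H) = 0.076.
P(E) = 0.765·0.179 + 0.076·0.821 = 0.13694 + 0.062396 = 0.19933.
By Bayes' theorem, P(H|E) = 0.13694 / 0.19933 = 0.6870. Hence P(¬H|E) = 1 − 0.6870 = 0.3130.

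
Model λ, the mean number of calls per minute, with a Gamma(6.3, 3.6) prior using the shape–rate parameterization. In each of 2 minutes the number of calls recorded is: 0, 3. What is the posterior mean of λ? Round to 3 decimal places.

The Poisson likelihood adds the total count to the shape and the number of exposure periods to the rate. Here ∑xᵢ = 3 and n = 2, so shape 6.3→9.3 and rate 3.6→5.6.
E[λ | data] = 9.3/5.6 = 1.661.

Posterior mean ≈ 1.661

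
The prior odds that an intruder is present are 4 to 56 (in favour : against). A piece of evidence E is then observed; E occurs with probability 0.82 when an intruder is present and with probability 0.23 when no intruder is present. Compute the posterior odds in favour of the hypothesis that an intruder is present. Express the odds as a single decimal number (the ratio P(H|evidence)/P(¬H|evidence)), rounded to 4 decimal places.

Prior odds = 4/56 = 0.071429. In log-odds, ln(0.071429) = -2.6391.
Add log likelihood ratio: ln(3.5652) = 1.2712.
Posterior log-odds = -1.3678, so posterior odds = exp(-1.3678) = 0.25466.

Posterior odds ≈ 0.2547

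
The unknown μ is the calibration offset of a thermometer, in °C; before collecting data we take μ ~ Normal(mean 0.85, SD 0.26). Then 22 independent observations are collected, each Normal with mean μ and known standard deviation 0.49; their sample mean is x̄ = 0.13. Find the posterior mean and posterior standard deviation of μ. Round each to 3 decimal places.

Prior precision 1/τ₀² = 1/0.26² = 14.7929; data precision n/σ² = 22/0.49² = 91.6285.
Posterior precision = 14.7929 + 91.6285 = 106.421, giving posterior SD = 1/√106.421 = 0.097.
Posterior mean = (14.7929·0.85 + 91.6285·0.13) / 106.421 = 0.230.

Posterior mean ≈ 0.230; posterior SD ≈ 0.097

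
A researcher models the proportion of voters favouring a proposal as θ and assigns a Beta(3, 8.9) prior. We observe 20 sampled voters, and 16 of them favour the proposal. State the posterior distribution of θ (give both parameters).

Posterior: Beta(19, 12.9)

Observing 16 successes and 4 failures updates Beta(3, 8.9) by adding the success and failure counts to the two shape parameters: α = 3+16 = 19, β = 8.9+4 = 12.9.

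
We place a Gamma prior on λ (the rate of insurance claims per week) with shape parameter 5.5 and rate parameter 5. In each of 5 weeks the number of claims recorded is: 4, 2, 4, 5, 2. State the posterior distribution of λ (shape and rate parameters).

Posterior: Gamma(shape=22.5, rate=10)

The Poisson likelihood adds the total count to the shape and the number of exposure periods to the rate. Here ∑xᵢ = 17 and n = 5, so shape 5.5→22.5 and rate 5→10.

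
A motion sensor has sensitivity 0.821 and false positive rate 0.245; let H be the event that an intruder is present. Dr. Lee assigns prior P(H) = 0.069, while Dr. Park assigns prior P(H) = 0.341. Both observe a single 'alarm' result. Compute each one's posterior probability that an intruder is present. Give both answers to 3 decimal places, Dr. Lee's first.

P('+'|H) = 0.821, P('+'|¬H) = 0.245.
Dr. Lee: numerator 0.821·0.069 = 0.056649; evidence = 0.056649+0.245·0.931 = 0.28474; posterior = 0.199.
Dr. Park: numerator 0.821·0.341 = 0.27996; evidence = 0.27996+0.245·0.659 = 0.44142; posterior = 0.634.

Dr. Lee: 0.199; Dr. Park: 0.634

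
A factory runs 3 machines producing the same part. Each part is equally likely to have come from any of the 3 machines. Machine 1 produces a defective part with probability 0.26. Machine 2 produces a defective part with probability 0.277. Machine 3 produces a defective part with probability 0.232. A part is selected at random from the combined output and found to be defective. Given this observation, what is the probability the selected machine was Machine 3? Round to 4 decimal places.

Tabulate prior·likelihood by source: [1] prior 0.333333, lik 0.26, product 0.08667; [2] prior 0.333333, lik 0.277, product 0.09233; [3] prior 0.333333, lik 0.232, product 0.07733.
Normalizing constant = 0.25633; the posterior for Machine 3 is its product over the sum, 0.07733/0.25633 = 0.3017.

Posterior probability ≈ 0.3017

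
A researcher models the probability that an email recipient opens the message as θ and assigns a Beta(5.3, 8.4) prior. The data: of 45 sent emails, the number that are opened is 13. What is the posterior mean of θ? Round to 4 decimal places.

Observing 13 successes and 32 failures updates Beta(5.3, 8.4) by adding the success and failure counts to the two shape parameters: α = 5.3+13 = 18.3, β = 8.4+32 = 40.4.
E[θ | data] = 18.3/(18.3+40.4) = 0.3118.

Posterior mean ≈ 0.3118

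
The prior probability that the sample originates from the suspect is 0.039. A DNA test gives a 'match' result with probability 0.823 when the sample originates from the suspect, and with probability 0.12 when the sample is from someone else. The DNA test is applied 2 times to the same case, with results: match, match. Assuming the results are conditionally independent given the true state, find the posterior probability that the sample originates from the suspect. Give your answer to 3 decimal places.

Posterior P(H) ≈ 0.656

With H the event that the sample originates from the suspect, the joint likelihood of the observed sequence is P(data|H) = 0.823·0.823 = 0.67733 and P(data|¬H) = 0.12·0.12 = 0.014400.
Bayes: P(H|data) = 0.039·0.67733 / (0.039·0.67733 + 0.961·0.014400) = 0.026416/0.040254 = 0.6562.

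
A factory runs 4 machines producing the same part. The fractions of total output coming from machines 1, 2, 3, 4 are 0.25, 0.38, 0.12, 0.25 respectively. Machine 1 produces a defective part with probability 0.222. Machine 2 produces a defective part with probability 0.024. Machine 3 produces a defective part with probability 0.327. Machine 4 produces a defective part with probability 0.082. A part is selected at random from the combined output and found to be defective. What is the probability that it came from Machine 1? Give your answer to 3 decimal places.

P(defective|M1) = 0.222; P(defective|M2) = 0.024; P(defective|M3) = 0.327; P(defective|M4) = 0.082.
Prior × likelihood for each source: 0.25·0.222=0.05550, 0.38·0.024=0.009120, 0.12·0.327=0.03924, 0.25·0.082=0.02050. Summing gives P(defective) = 0.12436.
P(Machine 1 | defective) = 0.05550 / 0.12436 = 0.446.

Posterior probability ≈ 0.446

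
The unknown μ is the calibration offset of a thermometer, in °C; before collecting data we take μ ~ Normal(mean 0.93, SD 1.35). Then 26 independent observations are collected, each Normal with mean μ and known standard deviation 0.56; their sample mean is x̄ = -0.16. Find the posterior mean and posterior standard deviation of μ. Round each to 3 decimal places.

Prior precision 1/τ₀² = 1/1.35² = 0.548697; data precision n/σ² = 26/0.56² = 82.9082.
Posterior precision = 0.548697 + 82.9082 = 83.4569, giving posterior SD = 1/√83.4569 = 0.109.
Posterior mean = (0.548697·0.93 + 82.9082·-0.16) / 83.4569 = -0.153.

Posterior mean ≈ -0.153; posterior SD ≈ 0.109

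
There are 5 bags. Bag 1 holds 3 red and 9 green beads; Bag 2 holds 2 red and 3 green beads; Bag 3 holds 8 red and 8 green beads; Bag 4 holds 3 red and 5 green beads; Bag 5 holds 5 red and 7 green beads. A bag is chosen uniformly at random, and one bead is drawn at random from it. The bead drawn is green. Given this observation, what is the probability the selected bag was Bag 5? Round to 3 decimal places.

P(green|Bag 1) = 0.75; P(green|Bag 2) = 0.6; P(green|Bag 3) = 0.5; P(green|Bag 4) = 0.625; P(green|Bag 5) = 0.5833.
Prior × likelihood for each source: 0.2·0.75=0.1500, 0.2·0.6=0.1200, 0.2·0.5=0.1000, 0.2·0.625=0.1250, 0.2·0.5833=0.1167. Summing gives P(green) = 0.61167.
P(Bag 5 | green) = 0.1167 / 0.61167 = 0.191.

Posterior probability ≈ 0.191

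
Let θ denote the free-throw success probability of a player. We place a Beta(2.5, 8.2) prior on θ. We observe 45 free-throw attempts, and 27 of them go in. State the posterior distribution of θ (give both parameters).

Posterior: Beta(29.5, 26.2)

The binomial likelihood is conjugate to the Beta prior: with 27 successes and 18 failures, the posterior is Beta(2.5+27, 8.2+18) = Beta(29.5, 26.2).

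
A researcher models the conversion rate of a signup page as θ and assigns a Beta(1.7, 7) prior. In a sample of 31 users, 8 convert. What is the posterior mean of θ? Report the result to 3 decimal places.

Posterior mean ≈ 0.244

The binomial likelihood is conjugate to the Beta prior: with 8 successes and 23 failures, the posterior is Beta(1.7+8, 7+23) = Beta(9.7, 30).
E[θ | data] = 9.7/(9.7+30) = 0.244.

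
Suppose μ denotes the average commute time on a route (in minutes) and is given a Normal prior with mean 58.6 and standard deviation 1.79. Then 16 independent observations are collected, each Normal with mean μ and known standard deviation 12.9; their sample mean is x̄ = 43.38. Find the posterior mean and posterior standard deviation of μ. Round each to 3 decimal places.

With known σ, the Normal prior is conjugate. Weight on the data is w = (n/σ²)/(n/σ² + 1/τ₀²) = 0.0961481/(0.0961481+0.312100) = 0.23551.
Posterior mean = w·x̄ + (1−w)·μ₀ = 0.23551·43.38 + 0.76449·58.6 = 55.015. Posterior variance = 1/(0.0961481+0.312100) = 2.44949, so SD = 1.565.

Posterior mean ≈ 55.015; posterior SD ≈ 1.565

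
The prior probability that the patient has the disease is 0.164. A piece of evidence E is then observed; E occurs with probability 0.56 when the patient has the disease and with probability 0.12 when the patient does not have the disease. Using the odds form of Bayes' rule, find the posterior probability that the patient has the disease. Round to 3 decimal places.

Prior odds = 0.164/(1−0.164) = 0.19617. In log-odds, ln(0.19617) = -1.6288.
Add log likelihood ratio: ln(4.6667) = 1.5404.
Posterior log-odds = -0.088317, so posterior odds = exp(-0.088317) = 0.91547. Converting, P(H|E) = 0.91547/1.9155 = 0.478.

Posterior probability ≈ 0.478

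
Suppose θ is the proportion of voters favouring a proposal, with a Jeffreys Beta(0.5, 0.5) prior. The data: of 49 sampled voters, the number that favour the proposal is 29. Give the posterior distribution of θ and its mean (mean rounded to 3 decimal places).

Posterior: Beta(29.5, 20.5); mean ≈ 0.590

The binomial likelihood is conjugate to the Beta prior: with 29 successes and 20 failures, the posterior is Beta(0.5+29, 0.5+20) = Beta(29.5, 20.5).
E[θ | data] = 29.5/(29.5+20.5) = 0.590.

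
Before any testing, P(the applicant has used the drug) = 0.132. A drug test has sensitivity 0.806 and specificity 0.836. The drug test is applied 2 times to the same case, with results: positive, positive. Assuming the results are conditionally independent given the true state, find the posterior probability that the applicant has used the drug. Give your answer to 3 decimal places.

With H the event that the applicant has used the drug, the joint likelihood of the observed sequence is P(data|H) = 0.806·0.806 = 0.64964 and P(data|¬H) = 0.164·0.164 = 0.026896.
Bayes: P(H|data) = 0.132·0.64964 / (0.132·0.64964 + 0.868·0.026896) = 0.085752/0.10910 = 0.7860.

Posterior P(H) ≈ 0.786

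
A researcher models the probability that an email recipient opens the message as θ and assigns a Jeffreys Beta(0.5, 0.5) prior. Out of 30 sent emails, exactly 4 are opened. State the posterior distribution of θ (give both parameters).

Observing 4 successes and 26 failures updates Beta(0.5, 0.5) by adding the success and failure counts to the two shape parameters: α = 0.5+4 = 4.5, β = 0.5+26 = 26.5.

Posterior: Beta(4.5, 26.5)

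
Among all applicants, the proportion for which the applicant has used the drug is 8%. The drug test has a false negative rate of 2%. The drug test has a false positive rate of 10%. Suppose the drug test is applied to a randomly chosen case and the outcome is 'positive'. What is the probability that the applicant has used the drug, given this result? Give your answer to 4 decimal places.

P(H | E) ≈ 0.4601

Write H for 'the applicant has used the drug'. Prior odds H:¬H = 0.08/0.92 = 0.086957. For the 'positive' outcome, the likelihood ratio is 0.98/0.1 = 9.8000.
Posterior odds = 0.086957 × 9.8000 = 0.85217, so P(H|E) = 0.85217/(1+0.85217) = 0.4601.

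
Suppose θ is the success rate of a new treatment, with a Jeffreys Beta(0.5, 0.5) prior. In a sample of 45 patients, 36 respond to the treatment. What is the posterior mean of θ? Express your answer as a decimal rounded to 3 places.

Posterior mean ≈ 0.793

Observing 36 successes and 9 failures updates Beta(0.5, 0.5) by adding the success and failure counts to the two shape parameters: α = 0.5+36 = 36.5, β = 0.5+9 = 9.5.
Posterior mean = α/(α+β) = 36.5/46 = 0.793.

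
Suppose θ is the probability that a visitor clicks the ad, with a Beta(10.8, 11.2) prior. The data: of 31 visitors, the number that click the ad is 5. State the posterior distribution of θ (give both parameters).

The binomial likelihood is conjugate to the Beta prior: with 5 successes and 26 failures, the posterior is Beta(10.8+5, 11.2+26) = Beta(15.8, 37.2).

Posterior: Beta(15.8, 37.2)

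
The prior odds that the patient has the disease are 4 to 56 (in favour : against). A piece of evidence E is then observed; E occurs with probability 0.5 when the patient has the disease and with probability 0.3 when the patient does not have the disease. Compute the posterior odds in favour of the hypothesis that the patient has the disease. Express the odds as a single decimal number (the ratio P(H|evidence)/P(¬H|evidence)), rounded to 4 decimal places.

Posterior odds ≈ 0.1190

Prior odds = 4/56 = 0.071429. In log-odds, ln(0.071429) = -2.6391.
Add log likelihood ratio: ln(1.6667) = 0.51083.
Posterior log-odds = -2.1282, so posterior odds = exp(-2.1282) = 0.11905.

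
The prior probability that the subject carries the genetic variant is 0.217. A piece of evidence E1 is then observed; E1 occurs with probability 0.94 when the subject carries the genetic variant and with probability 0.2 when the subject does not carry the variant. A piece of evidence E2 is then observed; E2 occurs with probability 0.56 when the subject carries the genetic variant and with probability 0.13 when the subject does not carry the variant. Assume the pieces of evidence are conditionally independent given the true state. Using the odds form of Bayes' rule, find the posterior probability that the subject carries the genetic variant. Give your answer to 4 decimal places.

Prior odds = 0.217/(1−0.217) = 0.27714.
Likelihood ratio for E1 = 0.94/0.2 = 4.7000.
Likelihood ratio for E2 = 0.56/0.13 = 4.3077.
Posterior odds = prior odds × LR₁ × LR₂ = 5.6110.
Posterior probability = odds/(1+odds) = 5.6110/6.6110 = 0.8487.

Posterior probability ≈ 0.8487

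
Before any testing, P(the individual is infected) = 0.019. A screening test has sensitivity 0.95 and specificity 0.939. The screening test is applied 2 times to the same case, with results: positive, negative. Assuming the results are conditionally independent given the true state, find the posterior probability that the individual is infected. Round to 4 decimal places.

With H the event that the individual is infected, the joint likelihood of the observed sequence is P(data|H) = 0.95·0.05 = 0.047500 and P(data|¬H) = 0.061·0.939 = 0.057279.
Bayes: P(H|data) = 0.019·0.047500 / (0.019·0.047500 + 0.981·0.057279) = 0.00090250/0.057093 = 0.0158.

Posterior P(H) ≈ 0.0158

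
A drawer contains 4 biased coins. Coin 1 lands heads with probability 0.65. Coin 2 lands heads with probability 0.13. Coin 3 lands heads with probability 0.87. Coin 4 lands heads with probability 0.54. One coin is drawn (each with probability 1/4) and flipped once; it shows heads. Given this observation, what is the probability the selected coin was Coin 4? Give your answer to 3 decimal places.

Posterior probability ≈ 0.247

Tabulate prior·likelihood by source: [1] prior 0.25, lik 0.65, product 0.1625; [2] prior 0.25, lik 0.13, product 0.03250; [3] prior 0.25, lik 0.87, product 0.2175; [4] prior 0.25, lik 0.54, product 0.1350.
Normalizing constant = 0.54750; the posterior for Coin 4 is its product over the sum, 0.1350/0.54750 = 0.247.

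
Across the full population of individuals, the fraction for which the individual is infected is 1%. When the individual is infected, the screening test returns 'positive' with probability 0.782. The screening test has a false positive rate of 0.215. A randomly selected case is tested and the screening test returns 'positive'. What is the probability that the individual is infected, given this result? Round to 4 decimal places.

Write H for 'the individual is infected'. Prior odds H:¬H = 0.01/0.99 = 0.010101. For the 'positive' outcome, the likelihood ratio is 0.782/0.215 = 3.6372.
Posterior odds = 0.010101 × 3.6372 = 0.036739, so P(H|E) = 0.036739/(1+0.036739) = 0.0354.

P(H | E) ≈ 0.0354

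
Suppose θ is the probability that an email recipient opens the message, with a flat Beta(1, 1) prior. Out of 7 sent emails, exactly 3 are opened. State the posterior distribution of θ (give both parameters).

The binomial likelihood is conjugate to the Beta prior: with 3 successes and 4 failures, the posterior is Beta(1+3, 1+4) = Beta(4, 5).

Posterior: Beta(4, 5)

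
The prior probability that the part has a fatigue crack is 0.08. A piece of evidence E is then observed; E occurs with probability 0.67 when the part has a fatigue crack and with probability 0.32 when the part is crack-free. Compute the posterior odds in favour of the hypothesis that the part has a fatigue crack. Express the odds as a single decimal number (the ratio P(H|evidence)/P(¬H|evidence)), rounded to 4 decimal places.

Posterior odds ≈ 0.1821

Prior odds = 0.08/(1−0.08) = 0.086957.
Likelihood ratio for E = 0.67/0.32 = 2.0938.
Posterior odds = prior odds × LR = 0.18207.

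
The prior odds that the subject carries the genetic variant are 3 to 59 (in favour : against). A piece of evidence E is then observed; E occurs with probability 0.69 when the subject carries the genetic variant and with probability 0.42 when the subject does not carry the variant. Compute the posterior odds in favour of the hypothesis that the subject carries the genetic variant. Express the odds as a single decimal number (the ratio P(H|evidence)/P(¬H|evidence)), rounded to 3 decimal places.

Posterior odds ≈ 0.084

Prior odds = 3/59 = 0.050847.
Likelihood ratio for E = 0.69/0.42 = 1.6429.
Posterior odds = prior odds × LR = 0.083535.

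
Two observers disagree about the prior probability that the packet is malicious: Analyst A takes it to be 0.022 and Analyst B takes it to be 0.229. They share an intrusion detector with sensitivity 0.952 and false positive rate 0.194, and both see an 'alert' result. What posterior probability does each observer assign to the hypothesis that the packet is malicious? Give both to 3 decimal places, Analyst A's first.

Analyst A: 0.099; Analyst B: 0.593

The likelihood ratio for an 'alert' result is 0.952/0.194 = 4.9072.
Analyst A: prior odds 0.022/0.978 = 0.022495; posterior odds 0.11039; posterior probability 0.099.
Analyst B: prior odds 0.229/0.771 = 0.29702; posterior odds 1.4575; posterior probability 0.593.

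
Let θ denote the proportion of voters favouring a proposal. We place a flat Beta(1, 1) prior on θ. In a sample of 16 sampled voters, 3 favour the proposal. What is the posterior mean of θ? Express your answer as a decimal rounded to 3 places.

Observing 3 successes and 13 failures updates Beta(1, 1) by adding the success and failure counts to the two shape parameters: α = 1+3 = 4, β = 1+13 = 14.
Posterior mean = α/(α+β) = 4/18 = 0.222.

Posterior mean ≈ 0.222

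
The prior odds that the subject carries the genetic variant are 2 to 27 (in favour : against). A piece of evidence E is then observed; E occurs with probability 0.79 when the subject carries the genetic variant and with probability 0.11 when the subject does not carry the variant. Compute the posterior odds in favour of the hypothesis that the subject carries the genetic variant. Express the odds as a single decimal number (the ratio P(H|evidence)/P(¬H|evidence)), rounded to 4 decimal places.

Posterior odds ≈ 0.5320

Prior odds = 2/27 = 0.074074.
Likelihood ratio for E = 0.79/0.11 = 7.1818.
Posterior odds = prior odds × LR = 0.53199.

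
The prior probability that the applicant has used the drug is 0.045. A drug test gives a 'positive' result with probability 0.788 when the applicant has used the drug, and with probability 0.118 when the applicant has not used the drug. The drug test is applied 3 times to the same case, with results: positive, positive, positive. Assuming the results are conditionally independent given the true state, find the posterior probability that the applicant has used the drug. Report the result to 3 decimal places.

Let H be the event that the applicant has used the drug; start with P(H) = 0.045. P('positive'|H) = 0.788, P('positive'|¬H) = 0.118.
Update on result 1 ('positive'): P(H) ← 0.788·0.0450 / (0.788·0.0450 + 0.118·0.9550) = 0.035460/0.14815 = 0.2394.
Update on result 2 ('positive'): P(H) ← 0.788·0.2394 / (0.788·0.2394 + 0.118·0.7606) = 0.18861/0.27837 = 0.6776.
Update on result 3 ('positive'): P(H) ← 0.788·0.6776 / (0.788·0.6776 + 0.118·0.3224) = 0.53392/0.57196 = 0.9335.

Posterior P(H) ≈ 0.933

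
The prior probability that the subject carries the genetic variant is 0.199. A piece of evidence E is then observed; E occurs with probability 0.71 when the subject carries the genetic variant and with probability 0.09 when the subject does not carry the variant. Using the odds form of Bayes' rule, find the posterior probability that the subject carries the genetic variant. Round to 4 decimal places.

Posterior probability ≈ 0.6622

Prior odds = 0.199/(1−0.199) = 0.24844. In log-odds, ln(0.24844) = -1.3926.
Add log likelihood ratio: ln(7.8889) = 2.0655.
Posterior log-odds = 0.67290, so posterior odds = exp(0.67290) = 1.9599. Converting, P(H|E) = 1.9599/2.9599 = 0.6622.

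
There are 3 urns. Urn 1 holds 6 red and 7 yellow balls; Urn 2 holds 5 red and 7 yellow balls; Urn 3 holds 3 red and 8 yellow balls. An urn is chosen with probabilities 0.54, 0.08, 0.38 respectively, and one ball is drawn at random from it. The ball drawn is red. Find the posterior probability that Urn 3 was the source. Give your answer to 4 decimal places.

Posterior probability ≈ 0.2683

Tabulate prior·likelihood by source: [1] prior 0.54, lik 0.4615, product 0.2492; [2] prior 0.08, lik 0.4167, product 0.03333; [3] prior 0.38, lik 0.2727, product 0.1036.
Normalizing constant = 0.38620; the posterior for Urn 3 is its product over the sum, 0.1036/0.38620 = 0.2683.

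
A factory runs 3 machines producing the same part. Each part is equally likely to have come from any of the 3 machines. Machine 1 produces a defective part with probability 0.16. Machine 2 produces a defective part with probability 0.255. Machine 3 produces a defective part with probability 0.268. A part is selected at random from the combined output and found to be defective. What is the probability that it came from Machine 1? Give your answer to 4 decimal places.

Posterior probability ≈ 0.2343

P(defective|M1) = 0.16; P(defective|M2) = 0.255; P(defective|M3) = 0.268.
Prior × likelihood for each source: 0.333333·0.16=0.05333, 0.333333·0.255=0.08500, 0.333333·0.268=0.08933. Summing gives P(defective) = 0.22767.
P(Machine 1 | defective) = 0.05333 / 0.22767 = 0.2343.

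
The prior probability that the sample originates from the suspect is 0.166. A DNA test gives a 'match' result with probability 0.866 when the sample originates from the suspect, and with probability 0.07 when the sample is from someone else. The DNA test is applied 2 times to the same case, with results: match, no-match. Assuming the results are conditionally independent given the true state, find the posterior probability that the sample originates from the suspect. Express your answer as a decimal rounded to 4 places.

With H the event that the sample originates from the suspect, the joint likelihood of the observed sequence is P(data|H) = 0.866·0.134 = 0.11604 and P(data|¬H) = 0.07·0.93 = 0.065100.
Bayes: P(H|data) = 0.166·0.11604 / (0.166·0.11604 + 0.834·0.065100) = 0.019263/0.073557 = 0.2619.

Posterior P(H) ≈ 0.2619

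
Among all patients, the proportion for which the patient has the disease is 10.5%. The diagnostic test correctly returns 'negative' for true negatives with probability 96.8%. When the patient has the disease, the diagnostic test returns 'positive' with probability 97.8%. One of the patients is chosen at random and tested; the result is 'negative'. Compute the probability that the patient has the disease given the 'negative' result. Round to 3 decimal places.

P(H | E) ≈ 0.003

Let H be the event that the patient has the disease. P(H) = 0.105, so P(¬H) = 0.895. With E the 'negative' result, P(E|H) = 0.022 and P(E|¬H) = 0.968.
P(E) = 0.022·0.105 + 0.968·0.895 = 0.0023100 + 0.86636 = 0.86867.
By Bayes' theorem, P(H|E) = 0.0023100 / 0.86867 = 0.003.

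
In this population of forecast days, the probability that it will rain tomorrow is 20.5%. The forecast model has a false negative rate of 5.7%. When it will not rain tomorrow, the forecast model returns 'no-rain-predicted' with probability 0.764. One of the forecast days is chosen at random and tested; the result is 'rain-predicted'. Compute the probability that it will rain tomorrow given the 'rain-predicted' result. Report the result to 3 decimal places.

Write H for 'it will rain tomorrow'. Prior odds H:¬H = 0.205/0.795 = 0.25786. For the 'rain-predicted' outcome, the likelihood ratio is 0.943/0.236 = 3.9958.
Posterior odds = 0.25786 × 3.9958 = 1.0304, so P(H|E) = 1.0304/(1+1.0304) = 0.507.

P(H | E) ≈ 0.507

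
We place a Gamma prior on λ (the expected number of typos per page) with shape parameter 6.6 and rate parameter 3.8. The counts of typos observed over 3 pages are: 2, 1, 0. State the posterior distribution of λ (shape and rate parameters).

Posterior: Gamma(shape=9.6, rate=6.8)

The Poisson likelihood adds the total count to the shape and the number of exposure periods to the rate. Here ∑xᵢ = 3 and n = 3, so shape 6.6→9.6 and rate 3.8→6.8.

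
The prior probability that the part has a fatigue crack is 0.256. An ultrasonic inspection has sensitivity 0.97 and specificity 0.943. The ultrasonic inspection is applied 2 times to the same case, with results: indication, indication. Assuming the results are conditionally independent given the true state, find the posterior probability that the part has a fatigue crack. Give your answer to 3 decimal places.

With H the event that the part has a fatigue crack, the joint likelihood of the observed sequence is P(data|H) = 0.97·0.97 = 0.94090 and P(data|¬H) = 0.057·0.057 = 0.0032490.
Bayes: P(H|data) = 0.256·0.94090 / (0.256·0.94090 + 0.744·0.0032490) = 0.24087/0.24329 = 0.9901.

Posterior P(H) ≈ 0.990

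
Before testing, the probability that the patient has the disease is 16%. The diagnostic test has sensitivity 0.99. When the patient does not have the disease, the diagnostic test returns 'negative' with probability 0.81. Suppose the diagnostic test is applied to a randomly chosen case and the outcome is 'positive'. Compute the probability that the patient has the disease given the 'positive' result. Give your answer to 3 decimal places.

P(H | E) ≈ 0.498

Write H for 'the patient has the disease'. Prior odds H:¬H = 0.16/0.84 = 0.19048. For the 'positive' outcome, the likelihood ratio is 0.99/0.19 = 5.2105.
Posterior odds = 0.19048 × 5.2105 = 0.99248, so P(H|E) = 0.99248/(1+0.99248) = 0.498.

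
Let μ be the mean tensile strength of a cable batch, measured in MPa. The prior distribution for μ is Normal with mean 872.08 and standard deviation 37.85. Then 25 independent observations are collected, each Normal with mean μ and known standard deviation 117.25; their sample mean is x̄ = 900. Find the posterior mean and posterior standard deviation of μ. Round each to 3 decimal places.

Posterior mean ≈ 892.256; posterior SD ≈ 19.934

With known σ, the Normal prior is conjugate. Weight on the data is w = (n/σ²)/(n/σ² + 1/τ₀²) = 0.00181850/(0.00181850+0.00069802) = 0.72263.
Posterior mean = w·x̄ + (1−w)·μ₀ = 0.72263·900 + 0.27737·872.08 = 892.256. Posterior variance = 1/(0.00181850+0.00069802) = 397.373, so SD = 19.934.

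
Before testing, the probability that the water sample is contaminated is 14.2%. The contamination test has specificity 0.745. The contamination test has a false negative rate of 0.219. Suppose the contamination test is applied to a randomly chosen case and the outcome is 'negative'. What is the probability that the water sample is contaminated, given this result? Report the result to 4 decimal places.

Let H be the event that the water sample is contaminated. P(H) = 0.142, so P(¬H) = 0.858. With E the 'negative' result, P(E|H) = 0.219 and P(E|¬H) = 0.745.
P(E) = 0.219·0.142 + 0.745·0.858 = 0.031098 + 0.63921 = 0.67031.
By Bayes' theorem, P(H|E) = 0.031098 / 0.67031 = 0.0464.

P(H | E) ≈ 0.0464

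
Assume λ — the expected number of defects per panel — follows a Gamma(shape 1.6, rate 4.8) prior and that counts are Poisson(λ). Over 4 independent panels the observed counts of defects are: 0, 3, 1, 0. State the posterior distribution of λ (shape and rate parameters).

Posterior: Gamma(shape=5.6, rate=8.8)

The Poisson likelihood adds the total count to the shape and the number of exposure periods to the rate. Here ∑xᵢ = 4 and n = 4, so shape 1.6→5.6 and rate 4.8→8.8.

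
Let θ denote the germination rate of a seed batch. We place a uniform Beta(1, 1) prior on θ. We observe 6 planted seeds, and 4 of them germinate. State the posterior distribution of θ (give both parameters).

Observing 4 successes and 2 failures updates Beta(1, 1) by adding the success and failure counts to the two shape parameters: α = 1+4 = 5, β = 1+2 = 3.

Posterior: Beta(5, 3)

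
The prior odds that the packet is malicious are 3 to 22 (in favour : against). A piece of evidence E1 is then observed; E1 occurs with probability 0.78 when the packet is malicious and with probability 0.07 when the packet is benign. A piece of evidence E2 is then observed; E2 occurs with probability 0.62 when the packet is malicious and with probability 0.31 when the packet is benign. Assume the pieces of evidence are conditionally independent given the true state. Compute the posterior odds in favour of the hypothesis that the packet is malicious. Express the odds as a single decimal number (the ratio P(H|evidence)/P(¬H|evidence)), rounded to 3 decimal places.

Prior odds = 3/22 = 0.13636. In log-odds, ln(0.13636) = -1.9924.
Add log likelihood ratios: ln(11.143) + ln(2.0000) = 3.1039.
Posterior log-odds = 1.1115, so posterior odds = exp(1.1115) = 3.0390.

Posterior odds ≈ 3.039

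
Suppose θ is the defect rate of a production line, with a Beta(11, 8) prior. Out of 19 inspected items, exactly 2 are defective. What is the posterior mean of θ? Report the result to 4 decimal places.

Posterior mean ≈ 0.3421

Observing 2 successes and 17 failures updates Beta(11, 8) by adding the success and failure counts to the two shape parameters: α = 11+2 = 13, β = 8+17 = 25.
E[θ | data] = 13/(13+25) = 0.3421.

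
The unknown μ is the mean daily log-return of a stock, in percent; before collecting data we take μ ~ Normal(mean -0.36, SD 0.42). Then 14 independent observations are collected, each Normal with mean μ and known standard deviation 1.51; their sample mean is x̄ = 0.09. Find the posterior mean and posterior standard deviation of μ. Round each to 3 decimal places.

Posterior mean ≈ -0.126; posterior SD ≈ 0.291

Prior precision 1/τ₀² = 1/0.42² = 5.66893; data precision n/σ² = 14/1.51² = 6.14008.
Posterior precision = 5.66893 + 6.14008 = 11.8090, giving posterior SD = 1/√11.8090 = 0.291.
Posterior mean = (5.66893·-0.36 + 6.14008·0.09) / 11.8090 = -0.126.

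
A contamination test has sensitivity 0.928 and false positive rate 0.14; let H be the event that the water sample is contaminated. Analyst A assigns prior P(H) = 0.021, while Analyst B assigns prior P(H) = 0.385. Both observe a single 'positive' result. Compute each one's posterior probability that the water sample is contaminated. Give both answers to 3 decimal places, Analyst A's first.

P('+'|H) = 0.928, P('+'|¬H) = 0.14.
Analyst A: numerator 0.928·0.021 = 0.019488; evidence = 0.019488+0.14·0.979 = 0.15655; posterior = 0.124.
Analyst B: numerator 0.928·0.385 = 0.35728; evidence = 0.35728+0.14·0.615 = 0.44338; posterior = 0.806.

Analyst A: 0.124; Analyst B: 0.806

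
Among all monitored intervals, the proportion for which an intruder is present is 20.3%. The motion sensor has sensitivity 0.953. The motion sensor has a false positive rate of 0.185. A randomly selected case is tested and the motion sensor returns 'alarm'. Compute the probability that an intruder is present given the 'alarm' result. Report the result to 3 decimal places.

P(H | E) ≈ 0.567

Write H for 'an intruder is present'. Prior odds H:¬H = 0.203/0.797 = 0.25471. For the 'alarm' outcome, the likelihood ratio is 0.953/0.185 = 5.1514.
Posterior odds = 0.25471 × 5.1514 = 1.3121, so P(H|E) = 1.3121/(1+1.3121) = 0.567.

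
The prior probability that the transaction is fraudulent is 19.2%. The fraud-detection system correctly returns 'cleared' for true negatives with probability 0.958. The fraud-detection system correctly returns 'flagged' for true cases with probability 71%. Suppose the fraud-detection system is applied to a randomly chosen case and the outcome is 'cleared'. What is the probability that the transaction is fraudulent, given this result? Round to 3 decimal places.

P(H | E) ≈ 0.067

Write H for 'the transaction is fraudulent'. Prior odds H:¬H = 0.192/0.808 = 0.23762. For the 'cleared' outcome, the likelihood ratio is 0.29/0.958 = 0.30271.
Posterior odds = 0.23762 × 0.30271 = 0.071932, so P(H|E) = 0.071932/(1+0.071932) = 0.067.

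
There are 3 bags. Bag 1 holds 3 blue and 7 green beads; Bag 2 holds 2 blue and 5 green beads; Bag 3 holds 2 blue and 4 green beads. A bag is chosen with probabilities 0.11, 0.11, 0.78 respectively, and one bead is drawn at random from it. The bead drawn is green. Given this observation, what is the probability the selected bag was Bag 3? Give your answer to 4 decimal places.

Posterior probability ≈ 0.7697

Tabulate prior·likelihood by source: [1] prior 0.11, lik 0.7, product 0.07700; [2] prior 0.11, lik 0.7143, product 0.07857; [3] prior 0.78, lik 0.6667, product 0.5200.
Normalizing constant = 0.67557; the posterior for Bag 3 is its product over the sum, 0.5200/0.67557 = 0.7697.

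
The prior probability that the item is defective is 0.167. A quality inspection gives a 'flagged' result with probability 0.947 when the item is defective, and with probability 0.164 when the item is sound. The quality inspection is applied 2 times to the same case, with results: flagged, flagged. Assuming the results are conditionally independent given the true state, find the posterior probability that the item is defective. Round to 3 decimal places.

With H the event that the item is defective, the joint likelihood of the observed sequence is P(data|H) = 0.947·0.947 = 0.89681 and P(data|¬H) = 0.164·0.164 = 0.026896.
Bayes: P(H|data) = 0.167·0.89681 / (0.167·0.89681 + 0.833·0.026896) = 0.14977/0.17217 = 0.8699.

Posterior P(H) ≈ 0.870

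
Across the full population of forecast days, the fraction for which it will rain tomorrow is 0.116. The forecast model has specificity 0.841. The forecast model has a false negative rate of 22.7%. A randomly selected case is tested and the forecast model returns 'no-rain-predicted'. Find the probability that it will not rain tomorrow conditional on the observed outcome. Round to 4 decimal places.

P(¬H | E) ≈ 0.9658

Let H be the event that it will rain tomorrow. P(H) = 0.116, so P(¬H) = 0.884. With E the 'no-rain-predicted' result, P(E|H) = 0.227 and P(E|¬H) = 0.841.
P(E) = 0.227·0.116 + 0.841·0.884 = 0.026332 + 0.74344 = 0.76978.
By Bayes' theorem, P(H|E) = 0.026332 / 0.76978 = 0.0342. Hence P(¬H|E) = 1 − 0.0342 = 0.9658.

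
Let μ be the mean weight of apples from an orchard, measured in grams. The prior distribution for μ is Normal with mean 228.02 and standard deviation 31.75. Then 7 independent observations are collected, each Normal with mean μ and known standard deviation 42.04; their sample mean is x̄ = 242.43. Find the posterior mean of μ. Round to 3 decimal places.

With known σ, the Normal prior is conjugate. Weight on the data is w = (n/σ²)/(n/σ² + 1/τ₀²) = 0.00396071/(0.00396071+0.00099200) = 0.79971.
Posterior mean = w·x̄ + (1−w)·μ₀ = 0.79971·242.43 + 0.20029·228.02 = 239.544.

Posterior mean ≈ 239.544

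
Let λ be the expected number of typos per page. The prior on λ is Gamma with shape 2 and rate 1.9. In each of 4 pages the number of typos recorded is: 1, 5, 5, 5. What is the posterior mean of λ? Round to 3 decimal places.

Posterior mean ≈ 3.051

The Poisson likelihood adds the total count to the shape and the number of exposure periods to the rate. Here ∑xᵢ = 16 and n = 4, so shape 2→18 and rate 1.9→5.9.
Posterior mean = shape/rate = 18/5.9 = 3.051.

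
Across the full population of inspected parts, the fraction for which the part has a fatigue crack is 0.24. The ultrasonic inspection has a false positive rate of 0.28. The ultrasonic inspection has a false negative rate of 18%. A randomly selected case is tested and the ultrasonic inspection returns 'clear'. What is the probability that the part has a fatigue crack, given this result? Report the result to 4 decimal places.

P(H | E) ≈ 0.0732

Let H be the event that the part has a fatigue crack. P(H) = 0.24, so P(¬H) = 0.76. With E the 'clear' result, P(E|H) = 0.18 and P(E|¬H) = 0.72.
P(E) = 0.18·0.24 + 0.72·0.76 = 0.043200 + 0.54720 = 0.59040.
By Bayes' theorem, P(H|E) = 0.043200 / 0.59040 = 0.0732.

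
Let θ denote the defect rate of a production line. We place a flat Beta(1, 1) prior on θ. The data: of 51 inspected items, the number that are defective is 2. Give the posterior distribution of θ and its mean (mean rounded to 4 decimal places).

Posterior: Beta(3, 50); mean ≈ 0.0566

The binomial likelihood is conjugate to the Beta prior: with 2 successes and 49 failures, the posterior is Beta(1+2, 1+49) = Beta(3, 50).
Posterior mean = α/(α+β) = 3/53 = 0.0566.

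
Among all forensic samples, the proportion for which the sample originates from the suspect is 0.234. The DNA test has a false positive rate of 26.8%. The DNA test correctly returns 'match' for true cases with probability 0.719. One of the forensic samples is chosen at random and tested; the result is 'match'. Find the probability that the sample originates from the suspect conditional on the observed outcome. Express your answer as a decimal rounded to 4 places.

P(H | E) ≈ 0.4504

Let H be the event that the sample originates from the suspect. P(H) = 0.234, so P(¬H) = 0.766. With E the 'match' result, P(E|H) = 0.719 and P(E|¬H) = 0.268.
P(E) = 0.719·0.234 + 0.268·0.766 = 0.16825 + 0.20529 = 0.37353.
By Bayes' theorem, P(H|E) = 0.16825 / 0.37353 = 0.4504.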